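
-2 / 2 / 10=-1 / 10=-0.10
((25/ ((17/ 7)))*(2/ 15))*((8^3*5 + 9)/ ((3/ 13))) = 2337790/ 153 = 15279.67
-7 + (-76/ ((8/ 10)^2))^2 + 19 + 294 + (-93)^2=368905/ 16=23056.56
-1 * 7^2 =-49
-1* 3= -3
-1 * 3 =-3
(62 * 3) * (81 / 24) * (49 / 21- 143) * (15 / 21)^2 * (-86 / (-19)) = -189852525 / 931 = -203923.23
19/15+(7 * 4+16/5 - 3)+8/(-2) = 382/15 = 25.47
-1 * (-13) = 13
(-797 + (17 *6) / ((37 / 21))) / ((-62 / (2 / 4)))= 27347 / 4588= 5.96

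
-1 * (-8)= 8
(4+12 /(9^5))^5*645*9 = 650586726438134873288867840 /109418989131512359209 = 5945830.17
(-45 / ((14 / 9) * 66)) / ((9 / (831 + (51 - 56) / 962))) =-11991255 / 296296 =-40.47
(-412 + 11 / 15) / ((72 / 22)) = -67859 / 540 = -125.66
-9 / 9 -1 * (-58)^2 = -3365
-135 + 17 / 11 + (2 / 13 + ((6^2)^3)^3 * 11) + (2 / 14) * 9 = 1118276682875796429 / 1001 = 1117159523352443.99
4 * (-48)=-192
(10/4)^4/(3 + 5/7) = 10.52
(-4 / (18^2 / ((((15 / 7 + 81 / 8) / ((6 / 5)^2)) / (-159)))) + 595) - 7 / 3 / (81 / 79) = 5129849437 / 8654688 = 592.72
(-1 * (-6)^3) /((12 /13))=234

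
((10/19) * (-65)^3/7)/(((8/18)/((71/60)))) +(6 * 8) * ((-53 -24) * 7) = -86022933/1064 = -80848.62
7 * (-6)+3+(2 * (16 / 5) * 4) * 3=189 / 5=37.80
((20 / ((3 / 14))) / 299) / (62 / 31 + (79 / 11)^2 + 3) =0.01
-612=-612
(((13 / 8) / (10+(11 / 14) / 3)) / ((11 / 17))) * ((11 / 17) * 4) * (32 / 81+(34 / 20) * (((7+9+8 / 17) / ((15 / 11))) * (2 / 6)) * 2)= 519064 / 58185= 8.92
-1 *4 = -4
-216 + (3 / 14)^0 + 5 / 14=-214.64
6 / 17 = 0.35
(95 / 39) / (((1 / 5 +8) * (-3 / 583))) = -276925 / 4797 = -57.73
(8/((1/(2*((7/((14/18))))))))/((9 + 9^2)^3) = 2/10125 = 0.00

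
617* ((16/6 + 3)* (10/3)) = 104890/9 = 11654.44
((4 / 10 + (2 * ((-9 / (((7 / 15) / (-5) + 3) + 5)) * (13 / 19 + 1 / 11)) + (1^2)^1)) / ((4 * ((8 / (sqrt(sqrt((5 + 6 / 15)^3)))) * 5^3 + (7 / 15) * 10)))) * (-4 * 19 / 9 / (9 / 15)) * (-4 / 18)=-706065625000000 * 15^(1 / 4) / 1375945209743435397- 5535554500 * 15^(3 / 4) / 152882801082603933 + 232493289 / 50960933694201311 + 1976983750000 * sqrt(15) / 458648403247811799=-0.00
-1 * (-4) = 4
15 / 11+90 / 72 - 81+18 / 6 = -3317 / 44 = -75.39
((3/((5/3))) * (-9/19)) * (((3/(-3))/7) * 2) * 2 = 0.49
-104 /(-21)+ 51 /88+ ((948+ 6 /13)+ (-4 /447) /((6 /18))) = 3414796015 /3579576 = 953.97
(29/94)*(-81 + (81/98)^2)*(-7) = 22369527/128968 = 173.45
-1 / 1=-1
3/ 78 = 1/ 26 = 0.04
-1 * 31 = -31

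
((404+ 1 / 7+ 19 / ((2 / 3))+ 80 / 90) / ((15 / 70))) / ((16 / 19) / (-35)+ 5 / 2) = 72651250 / 88911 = 817.12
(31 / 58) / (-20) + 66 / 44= 1709 / 1160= 1.47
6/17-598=-10160/17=-597.65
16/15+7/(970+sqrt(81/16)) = 1.07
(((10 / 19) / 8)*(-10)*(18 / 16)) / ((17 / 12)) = -0.52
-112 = -112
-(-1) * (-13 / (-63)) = 13 / 63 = 0.21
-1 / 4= -0.25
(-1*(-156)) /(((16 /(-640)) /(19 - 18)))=-6240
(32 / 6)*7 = 112 / 3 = 37.33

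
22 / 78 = 11 / 39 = 0.28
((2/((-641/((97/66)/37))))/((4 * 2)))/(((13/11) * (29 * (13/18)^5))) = -7637004/3319845442537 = -0.00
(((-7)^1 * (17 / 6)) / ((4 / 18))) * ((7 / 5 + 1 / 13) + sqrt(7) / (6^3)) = -132.91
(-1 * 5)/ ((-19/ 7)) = 35/ 19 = 1.84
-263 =-263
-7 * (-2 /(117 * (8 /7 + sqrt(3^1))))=-784 /9711 + 686 * sqrt(3) /9711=0.04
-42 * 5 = -210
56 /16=3.50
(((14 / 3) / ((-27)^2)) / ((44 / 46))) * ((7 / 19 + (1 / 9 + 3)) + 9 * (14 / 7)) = 591353 / 4113747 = 0.14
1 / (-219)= -0.00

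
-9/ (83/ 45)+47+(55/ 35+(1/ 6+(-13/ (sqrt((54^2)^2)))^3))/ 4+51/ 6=2941961681331319/ 57623373851904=51.06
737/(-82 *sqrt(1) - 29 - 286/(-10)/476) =-1754060/264037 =-6.64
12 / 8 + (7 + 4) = 25 / 2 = 12.50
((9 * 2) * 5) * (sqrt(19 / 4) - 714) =-64260+45 * sqrt(19) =-64063.85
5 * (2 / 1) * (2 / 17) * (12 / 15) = 0.94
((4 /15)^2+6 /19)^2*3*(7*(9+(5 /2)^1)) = 220225138 /6091875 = 36.15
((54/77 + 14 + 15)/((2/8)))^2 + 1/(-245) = 418429399/29645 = 14114.67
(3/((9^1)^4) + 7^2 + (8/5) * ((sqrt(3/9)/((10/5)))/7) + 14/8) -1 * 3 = 4 * sqrt(3)/105 + 417721/8748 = 47.82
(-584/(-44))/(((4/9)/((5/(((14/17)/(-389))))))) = -21723705/308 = -70531.51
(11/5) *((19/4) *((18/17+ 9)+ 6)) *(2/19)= 3003/170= 17.66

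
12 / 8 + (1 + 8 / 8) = 7 / 2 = 3.50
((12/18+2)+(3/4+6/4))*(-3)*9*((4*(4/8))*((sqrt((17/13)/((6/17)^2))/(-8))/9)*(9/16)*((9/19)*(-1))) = -27081*sqrt(221)/126464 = -3.18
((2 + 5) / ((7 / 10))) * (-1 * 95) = -950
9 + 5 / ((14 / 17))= 211 / 14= 15.07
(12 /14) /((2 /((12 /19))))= 36 /133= 0.27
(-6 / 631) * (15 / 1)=-90 / 631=-0.14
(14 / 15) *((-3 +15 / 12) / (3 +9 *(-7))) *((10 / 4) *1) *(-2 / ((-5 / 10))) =49 / 180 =0.27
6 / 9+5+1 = 20 / 3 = 6.67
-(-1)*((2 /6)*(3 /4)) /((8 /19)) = 19 /32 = 0.59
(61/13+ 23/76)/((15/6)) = 987/494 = 2.00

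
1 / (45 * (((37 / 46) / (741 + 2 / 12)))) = 102281 / 4995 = 20.48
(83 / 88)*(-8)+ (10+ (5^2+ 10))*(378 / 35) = 5263 / 11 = 478.45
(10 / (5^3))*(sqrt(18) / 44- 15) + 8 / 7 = -2 / 35 + 3*sqrt(2) / 550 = -0.05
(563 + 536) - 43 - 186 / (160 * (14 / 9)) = 1181883 / 1120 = 1055.25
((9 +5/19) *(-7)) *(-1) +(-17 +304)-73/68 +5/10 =453839/1292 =351.27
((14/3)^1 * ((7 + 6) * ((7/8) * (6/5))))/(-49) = -13/10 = -1.30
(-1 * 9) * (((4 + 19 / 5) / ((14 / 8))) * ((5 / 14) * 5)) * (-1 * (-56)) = -28080 / 7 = -4011.43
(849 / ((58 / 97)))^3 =558519413800977 / 195112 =2862557986.19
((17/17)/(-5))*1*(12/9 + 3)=-13/15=-0.87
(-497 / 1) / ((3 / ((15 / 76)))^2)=-12425 / 5776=-2.15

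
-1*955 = -955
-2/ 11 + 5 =53/ 11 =4.82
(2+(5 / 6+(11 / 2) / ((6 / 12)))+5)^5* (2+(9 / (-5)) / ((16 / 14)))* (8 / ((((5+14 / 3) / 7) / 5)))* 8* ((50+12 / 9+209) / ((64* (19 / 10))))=8561704156448135 / 17138304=499565427.04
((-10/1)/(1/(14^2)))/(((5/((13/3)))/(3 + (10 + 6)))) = -96824/3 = -32274.67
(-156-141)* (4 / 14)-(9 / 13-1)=-7694 / 91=-84.55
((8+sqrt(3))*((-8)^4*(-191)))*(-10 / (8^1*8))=122240*sqrt(3)+977920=1189645.89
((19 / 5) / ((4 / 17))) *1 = 323 / 20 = 16.15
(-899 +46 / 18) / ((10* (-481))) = 4034 / 21645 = 0.19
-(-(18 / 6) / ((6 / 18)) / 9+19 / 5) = -14 / 5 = -2.80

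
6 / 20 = 3 / 10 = 0.30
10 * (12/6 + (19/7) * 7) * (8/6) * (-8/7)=-320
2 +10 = 12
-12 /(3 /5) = -20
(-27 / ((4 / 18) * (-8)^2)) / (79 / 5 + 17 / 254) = -17145 / 143296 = -0.12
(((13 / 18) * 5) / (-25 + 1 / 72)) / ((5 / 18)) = -936 / 1799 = -0.52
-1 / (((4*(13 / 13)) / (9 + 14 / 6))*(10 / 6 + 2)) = -17 / 22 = -0.77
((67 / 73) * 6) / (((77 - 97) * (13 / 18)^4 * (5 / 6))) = -63300528 / 52123825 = -1.21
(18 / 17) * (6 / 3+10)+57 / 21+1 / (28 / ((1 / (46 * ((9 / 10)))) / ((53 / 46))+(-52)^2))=111.99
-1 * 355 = -355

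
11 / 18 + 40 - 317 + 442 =2981 / 18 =165.61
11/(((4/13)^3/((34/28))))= 410839/896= 458.53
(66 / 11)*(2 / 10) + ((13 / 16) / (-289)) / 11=305119 / 254320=1.20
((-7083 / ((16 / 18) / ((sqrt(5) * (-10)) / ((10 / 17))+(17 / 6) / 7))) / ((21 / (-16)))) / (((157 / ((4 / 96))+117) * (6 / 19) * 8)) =254201 / 1015280 - 762603 * sqrt(5) / 72520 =-23.26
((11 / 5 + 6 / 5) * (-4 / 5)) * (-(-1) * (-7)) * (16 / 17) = 448 / 25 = 17.92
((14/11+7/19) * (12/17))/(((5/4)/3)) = 49392/17765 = 2.78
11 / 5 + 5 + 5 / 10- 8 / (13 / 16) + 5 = 371 / 130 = 2.85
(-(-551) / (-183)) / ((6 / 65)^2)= -2327975 / 6588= -353.37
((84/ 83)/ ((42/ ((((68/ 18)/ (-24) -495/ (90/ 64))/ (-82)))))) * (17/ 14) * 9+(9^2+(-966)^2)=533535972409/ 571704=933238.13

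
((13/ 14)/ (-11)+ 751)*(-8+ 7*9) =578205/ 14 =41300.36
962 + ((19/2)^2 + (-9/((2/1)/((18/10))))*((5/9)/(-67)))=282021/268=1052.32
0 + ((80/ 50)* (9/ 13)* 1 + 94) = 6182/ 65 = 95.11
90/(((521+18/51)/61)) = 93330/8863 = 10.53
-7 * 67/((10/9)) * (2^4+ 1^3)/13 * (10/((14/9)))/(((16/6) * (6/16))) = -92259/26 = -3548.42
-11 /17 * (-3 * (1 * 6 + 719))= 23925 /17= 1407.35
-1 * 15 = -15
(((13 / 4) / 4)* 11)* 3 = 429 / 16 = 26.81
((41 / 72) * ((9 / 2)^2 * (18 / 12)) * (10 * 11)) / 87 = 20295 / 928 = 21.87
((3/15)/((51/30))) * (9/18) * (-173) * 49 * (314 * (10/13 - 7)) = 215604018/221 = 975583.79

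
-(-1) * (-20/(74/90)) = -900/37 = -24.32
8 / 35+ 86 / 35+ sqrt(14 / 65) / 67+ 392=sqrt(910) / 4355+ 13814 / 35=394.69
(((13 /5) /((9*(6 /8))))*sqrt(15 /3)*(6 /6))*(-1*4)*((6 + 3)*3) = -208*sqrt(5) /5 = -93.02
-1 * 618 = -618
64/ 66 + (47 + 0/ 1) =1583/ 33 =47.97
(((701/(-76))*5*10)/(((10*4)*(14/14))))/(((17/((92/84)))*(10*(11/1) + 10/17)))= -16123/2400384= -0.01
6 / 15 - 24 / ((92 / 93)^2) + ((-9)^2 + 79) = 718781 / 5290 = 135.88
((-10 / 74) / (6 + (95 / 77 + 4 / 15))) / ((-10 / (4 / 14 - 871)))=-1.57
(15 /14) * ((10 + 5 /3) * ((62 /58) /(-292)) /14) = -775 /237104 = -0.00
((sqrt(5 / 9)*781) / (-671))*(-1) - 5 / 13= -5 / 13 + 71*sqrt(5) / 183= 0.48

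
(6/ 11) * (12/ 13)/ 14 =36/ 1001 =0.04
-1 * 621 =-621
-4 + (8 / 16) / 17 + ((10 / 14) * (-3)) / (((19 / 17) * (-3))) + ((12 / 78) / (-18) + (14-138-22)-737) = -468939469 / 529074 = -886.34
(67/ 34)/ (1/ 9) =603/ 34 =17.74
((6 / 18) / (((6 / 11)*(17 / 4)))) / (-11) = -2 / 153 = -0.01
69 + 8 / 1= 77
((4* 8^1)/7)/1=32/7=4.57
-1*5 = -5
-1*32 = -32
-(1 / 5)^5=-0.00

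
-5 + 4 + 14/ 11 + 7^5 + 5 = 184935/ 11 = 16812.27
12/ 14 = 6/ 7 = 0.86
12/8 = 3/2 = 1.50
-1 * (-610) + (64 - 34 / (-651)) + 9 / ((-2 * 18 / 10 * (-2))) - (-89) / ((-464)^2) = 94648862227 / 140157696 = 675.30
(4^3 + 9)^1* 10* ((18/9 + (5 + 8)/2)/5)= 1241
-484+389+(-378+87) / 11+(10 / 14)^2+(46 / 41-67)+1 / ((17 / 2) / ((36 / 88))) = -70167915 / 375683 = -186.77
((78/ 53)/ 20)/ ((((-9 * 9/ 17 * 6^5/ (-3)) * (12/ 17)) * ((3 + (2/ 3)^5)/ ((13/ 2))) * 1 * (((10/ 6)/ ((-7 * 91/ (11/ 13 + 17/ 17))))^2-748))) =-3349269670201/ 142998476141232506880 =-0.00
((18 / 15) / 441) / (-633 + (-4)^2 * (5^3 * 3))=2 / 3944745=0.00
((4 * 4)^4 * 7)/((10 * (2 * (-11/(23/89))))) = -2637824/4895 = -538.88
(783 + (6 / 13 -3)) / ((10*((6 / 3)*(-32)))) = -5073 / 4160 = -1.22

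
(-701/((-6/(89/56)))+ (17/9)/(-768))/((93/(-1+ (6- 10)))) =-44919485/4499712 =-9.98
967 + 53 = 1020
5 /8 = 0.62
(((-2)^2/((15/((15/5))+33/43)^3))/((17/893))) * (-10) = -354998755/32412608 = -10.95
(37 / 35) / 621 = 37 / 21735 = 0.00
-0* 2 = 0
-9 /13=-0.69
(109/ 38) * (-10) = -28.68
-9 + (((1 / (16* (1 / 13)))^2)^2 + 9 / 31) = -16809329 / 2031616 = -8.27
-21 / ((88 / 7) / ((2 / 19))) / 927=-49 / 258324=-0.00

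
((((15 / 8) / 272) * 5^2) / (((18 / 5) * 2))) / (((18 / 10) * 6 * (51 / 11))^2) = 1890625 / 198046881792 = 0.00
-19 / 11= -1.73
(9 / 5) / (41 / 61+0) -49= -9496 / 205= -46.32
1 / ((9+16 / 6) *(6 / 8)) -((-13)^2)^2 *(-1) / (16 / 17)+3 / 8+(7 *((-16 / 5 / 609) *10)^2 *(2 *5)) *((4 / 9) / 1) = 1157656251149 / 38147760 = 30346.64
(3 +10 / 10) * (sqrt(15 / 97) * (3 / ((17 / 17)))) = 12 * sqrt(1455) / 97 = 4.72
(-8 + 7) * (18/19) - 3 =-75/19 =-3.95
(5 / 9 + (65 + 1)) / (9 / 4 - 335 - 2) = -2396 / 12051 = -0.20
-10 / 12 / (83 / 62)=-155 / 249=-0.62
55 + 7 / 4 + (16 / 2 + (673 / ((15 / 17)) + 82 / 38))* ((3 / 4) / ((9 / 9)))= 241839 / 380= 636.42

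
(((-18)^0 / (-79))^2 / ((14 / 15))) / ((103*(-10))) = -3 / 17999044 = -0.00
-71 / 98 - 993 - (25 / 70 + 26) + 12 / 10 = -249626 / 245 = -1018.88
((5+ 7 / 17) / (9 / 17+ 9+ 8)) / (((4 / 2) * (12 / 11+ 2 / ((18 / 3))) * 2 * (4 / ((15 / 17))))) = 11385 / 952408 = 0.01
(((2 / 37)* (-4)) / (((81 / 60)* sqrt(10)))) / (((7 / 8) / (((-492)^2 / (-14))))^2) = -555567218688* sqrt(10) / 88837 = -19776194.65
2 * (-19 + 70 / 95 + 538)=19750 / 19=1039.47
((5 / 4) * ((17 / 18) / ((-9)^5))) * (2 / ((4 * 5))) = -17 / 8503056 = -0.00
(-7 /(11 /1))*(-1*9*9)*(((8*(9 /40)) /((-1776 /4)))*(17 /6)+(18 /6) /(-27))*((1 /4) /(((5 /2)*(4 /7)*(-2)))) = 720153 /1302400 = 0.55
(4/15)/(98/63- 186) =-3/2075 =-0.00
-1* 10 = -10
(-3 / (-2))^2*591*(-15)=-19946.25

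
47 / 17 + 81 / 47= 3586 / 799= 4.49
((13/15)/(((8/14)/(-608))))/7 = -131.73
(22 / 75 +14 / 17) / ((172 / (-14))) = -4984 / 54825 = -0.09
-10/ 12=-5/ 6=-0.83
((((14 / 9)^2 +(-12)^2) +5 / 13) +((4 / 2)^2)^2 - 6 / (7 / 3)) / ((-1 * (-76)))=1181077 / 560196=2.11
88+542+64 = 694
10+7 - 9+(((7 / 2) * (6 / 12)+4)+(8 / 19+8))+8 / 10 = 8729 / 380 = 22.97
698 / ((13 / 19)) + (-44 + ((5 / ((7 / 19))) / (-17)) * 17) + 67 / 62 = 5436987 / 5642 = 963.66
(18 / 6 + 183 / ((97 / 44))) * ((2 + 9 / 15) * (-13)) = -1409967 / 485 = -2907.15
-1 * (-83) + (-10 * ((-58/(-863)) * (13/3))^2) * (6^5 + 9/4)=-4851583703/744769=-6514.21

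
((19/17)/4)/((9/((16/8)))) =19/306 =0.06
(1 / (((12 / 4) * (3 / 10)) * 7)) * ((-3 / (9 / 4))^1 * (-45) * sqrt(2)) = 200 * sqrt(2) / 21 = 13.47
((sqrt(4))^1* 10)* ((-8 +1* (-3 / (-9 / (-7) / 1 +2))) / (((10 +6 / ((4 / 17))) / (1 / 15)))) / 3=-1640 / 14697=-0.11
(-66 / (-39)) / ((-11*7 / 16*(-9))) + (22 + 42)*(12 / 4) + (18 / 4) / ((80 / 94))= 12928837 / 65520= 197.33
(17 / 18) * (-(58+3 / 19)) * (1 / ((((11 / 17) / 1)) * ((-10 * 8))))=63869 / 60192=1.06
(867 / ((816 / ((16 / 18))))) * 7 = 119 / 18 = 6.61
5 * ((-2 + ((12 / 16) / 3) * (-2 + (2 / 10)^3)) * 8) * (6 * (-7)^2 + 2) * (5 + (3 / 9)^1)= -11830528 / 75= -157740.37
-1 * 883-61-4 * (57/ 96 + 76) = -10003/ 8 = -1250.38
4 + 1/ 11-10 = -65/ 11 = -5.91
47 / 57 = 0.82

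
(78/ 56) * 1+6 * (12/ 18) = 5.39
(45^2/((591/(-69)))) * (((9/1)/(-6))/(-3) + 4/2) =-232875/394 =-591.05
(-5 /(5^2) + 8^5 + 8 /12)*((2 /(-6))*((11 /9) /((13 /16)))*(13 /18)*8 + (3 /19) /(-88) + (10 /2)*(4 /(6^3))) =-560437610819 /6094440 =-91958.84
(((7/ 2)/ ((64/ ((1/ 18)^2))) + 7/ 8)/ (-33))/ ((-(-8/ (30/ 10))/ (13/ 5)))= -94367/ 3649536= -0.03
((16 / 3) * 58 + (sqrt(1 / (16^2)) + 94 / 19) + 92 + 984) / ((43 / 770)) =488177305 / 19608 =24896.84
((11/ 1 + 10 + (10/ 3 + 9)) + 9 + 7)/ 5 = 148/ 15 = 9.87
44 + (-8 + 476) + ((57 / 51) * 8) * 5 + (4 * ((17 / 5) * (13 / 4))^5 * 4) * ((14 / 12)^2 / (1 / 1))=439211550729133 / 122400000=3588329.66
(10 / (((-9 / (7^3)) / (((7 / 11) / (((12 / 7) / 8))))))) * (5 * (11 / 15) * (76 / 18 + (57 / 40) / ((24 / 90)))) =-231516425 / 5832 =-39697.60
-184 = -184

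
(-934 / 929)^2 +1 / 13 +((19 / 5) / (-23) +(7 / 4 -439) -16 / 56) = -15773480337421 / 36126896260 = -436.61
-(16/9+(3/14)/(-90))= -2237/1260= -1.78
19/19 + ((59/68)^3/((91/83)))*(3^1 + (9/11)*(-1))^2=207515156/54097043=3.84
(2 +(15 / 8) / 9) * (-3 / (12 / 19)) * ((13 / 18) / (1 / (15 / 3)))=-65455 / 1728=-37.88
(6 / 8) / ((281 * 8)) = 3 / 8992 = 0.00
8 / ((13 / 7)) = 56 / 13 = 4.31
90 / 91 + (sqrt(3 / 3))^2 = 181 / 91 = 1.99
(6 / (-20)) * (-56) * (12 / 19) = 1008 / 95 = 10.61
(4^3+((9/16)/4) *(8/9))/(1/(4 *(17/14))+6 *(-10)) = -459/428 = -1.07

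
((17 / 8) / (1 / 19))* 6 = 969 / 4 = 242.25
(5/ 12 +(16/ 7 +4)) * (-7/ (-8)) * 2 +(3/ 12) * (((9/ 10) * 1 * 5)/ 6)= 143/ 12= 11.92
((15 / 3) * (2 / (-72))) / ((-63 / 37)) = 185 / 2268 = 0.08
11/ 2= 5.50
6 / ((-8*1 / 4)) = -3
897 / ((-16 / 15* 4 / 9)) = -121095 / 64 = -1892.11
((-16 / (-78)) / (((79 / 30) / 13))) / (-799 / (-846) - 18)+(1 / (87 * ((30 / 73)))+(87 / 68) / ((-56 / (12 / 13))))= -0.05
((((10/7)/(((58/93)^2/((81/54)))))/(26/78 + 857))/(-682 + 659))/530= -77841/147658581728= -0.00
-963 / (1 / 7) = -6741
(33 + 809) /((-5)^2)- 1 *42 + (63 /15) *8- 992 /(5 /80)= -396168 /25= -15846.72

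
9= 9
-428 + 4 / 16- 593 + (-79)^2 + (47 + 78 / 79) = 1664763 / 316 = 5268.24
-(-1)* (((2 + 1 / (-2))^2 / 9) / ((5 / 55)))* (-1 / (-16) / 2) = 11 / 128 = 0.09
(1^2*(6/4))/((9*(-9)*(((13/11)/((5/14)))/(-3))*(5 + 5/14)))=11/3510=0.00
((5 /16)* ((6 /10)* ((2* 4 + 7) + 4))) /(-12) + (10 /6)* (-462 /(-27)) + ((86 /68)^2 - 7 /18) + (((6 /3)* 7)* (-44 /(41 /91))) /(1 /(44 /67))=-1191356371307 /1371829824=-868.44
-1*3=-3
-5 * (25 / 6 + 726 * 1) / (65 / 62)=-10447 / 3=-3482.33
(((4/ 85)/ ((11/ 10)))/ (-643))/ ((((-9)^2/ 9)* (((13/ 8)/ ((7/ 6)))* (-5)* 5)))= 224/ 1055114775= 0.00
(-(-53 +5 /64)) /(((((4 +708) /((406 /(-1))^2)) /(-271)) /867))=-32794095785031 /11392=-2878695205.85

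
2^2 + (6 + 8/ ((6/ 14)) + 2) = 92/ 3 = 30.67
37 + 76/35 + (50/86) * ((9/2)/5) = 119481/3010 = 39.69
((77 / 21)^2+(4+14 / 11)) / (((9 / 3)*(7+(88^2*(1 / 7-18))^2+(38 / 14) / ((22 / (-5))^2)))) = 3995068 / 12245029636572099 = 0.00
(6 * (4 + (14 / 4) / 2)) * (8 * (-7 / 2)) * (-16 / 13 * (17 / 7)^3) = 10847904 / 637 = 17029.68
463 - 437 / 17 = 7434 / 17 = 437.29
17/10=1.70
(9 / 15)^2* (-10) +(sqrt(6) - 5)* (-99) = 2457 / 5 - 99* sqrt(6) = 248.90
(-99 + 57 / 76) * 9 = -3537 / 4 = -884.25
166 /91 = 1.82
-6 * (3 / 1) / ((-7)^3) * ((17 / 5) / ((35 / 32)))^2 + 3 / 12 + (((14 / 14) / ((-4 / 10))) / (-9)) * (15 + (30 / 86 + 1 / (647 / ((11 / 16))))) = 5.02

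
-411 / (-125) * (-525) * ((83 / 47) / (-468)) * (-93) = -605.77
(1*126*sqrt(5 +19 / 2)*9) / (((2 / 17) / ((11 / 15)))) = 35343*sqrt(58) / 10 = 26916.43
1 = 1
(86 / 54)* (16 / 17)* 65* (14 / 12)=156520 / 1377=113.67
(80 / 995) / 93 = 16 / 18507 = 0.00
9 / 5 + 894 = 4479 / 5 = 895.80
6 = 6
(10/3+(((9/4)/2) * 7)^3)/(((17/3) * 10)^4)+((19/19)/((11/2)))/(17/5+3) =133857912517/4703902720000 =0.03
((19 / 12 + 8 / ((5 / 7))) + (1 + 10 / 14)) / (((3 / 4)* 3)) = 6089 / 945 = 6.44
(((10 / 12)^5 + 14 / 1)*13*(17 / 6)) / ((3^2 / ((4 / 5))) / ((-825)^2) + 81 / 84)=550.11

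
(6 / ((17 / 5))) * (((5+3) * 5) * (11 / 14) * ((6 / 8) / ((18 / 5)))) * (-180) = -247500 / 119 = -2079.83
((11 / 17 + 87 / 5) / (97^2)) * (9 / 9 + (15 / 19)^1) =3068 / 893855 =0.00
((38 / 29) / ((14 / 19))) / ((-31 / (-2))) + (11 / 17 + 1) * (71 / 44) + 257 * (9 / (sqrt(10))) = 3262635 / 1176791 + 2313 * sqrt(10) / 10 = 734.21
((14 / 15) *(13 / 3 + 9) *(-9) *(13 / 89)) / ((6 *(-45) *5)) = 728 / 60075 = 0.01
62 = 62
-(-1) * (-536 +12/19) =-10172/19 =-535.37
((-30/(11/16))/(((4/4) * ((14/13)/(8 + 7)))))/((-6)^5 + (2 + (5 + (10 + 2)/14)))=46800/598147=0.08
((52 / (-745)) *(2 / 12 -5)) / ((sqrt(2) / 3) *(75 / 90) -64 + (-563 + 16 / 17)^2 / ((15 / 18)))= 1288938664803816 / 1448137812390293411015 -188924502 *sqrt(2) / 289627562478058682203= 0.00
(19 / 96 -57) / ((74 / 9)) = -16359 / 2368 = -6.91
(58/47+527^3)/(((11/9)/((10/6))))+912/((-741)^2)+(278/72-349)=199585815.18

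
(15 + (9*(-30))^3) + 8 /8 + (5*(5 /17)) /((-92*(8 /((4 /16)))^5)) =-1032945908561477657 /52479131648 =-19682984.00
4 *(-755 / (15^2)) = -13.42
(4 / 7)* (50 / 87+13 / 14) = 3662 / 4263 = 0.86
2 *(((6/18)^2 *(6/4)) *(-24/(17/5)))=-40/17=-2.35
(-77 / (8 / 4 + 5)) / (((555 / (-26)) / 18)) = 9.28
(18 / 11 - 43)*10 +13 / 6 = -27157 / 66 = -411.47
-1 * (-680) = 680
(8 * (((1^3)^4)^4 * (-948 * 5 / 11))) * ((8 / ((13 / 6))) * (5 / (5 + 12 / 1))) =-9100800 / 2431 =-3743.64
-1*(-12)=12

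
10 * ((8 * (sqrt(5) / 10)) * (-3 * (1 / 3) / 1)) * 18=-144 * sqrt(5)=-321.99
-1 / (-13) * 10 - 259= -3357 / 13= -258.23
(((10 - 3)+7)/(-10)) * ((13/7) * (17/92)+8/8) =-173/92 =-1.88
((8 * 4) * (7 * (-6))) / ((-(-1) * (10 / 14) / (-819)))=7705152 / 5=1541030.40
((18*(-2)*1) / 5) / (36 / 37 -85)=1332 / 15545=0.09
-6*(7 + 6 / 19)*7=-5838 / 19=-307.26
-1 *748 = -748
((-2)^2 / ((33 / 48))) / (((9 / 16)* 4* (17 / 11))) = 256 / 153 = 1.67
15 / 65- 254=-3299 / 13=-253.77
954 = 954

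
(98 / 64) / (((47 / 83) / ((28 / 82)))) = 28469 / 30832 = 0.92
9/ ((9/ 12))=12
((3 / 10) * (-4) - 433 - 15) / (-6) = 1123 / 15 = 74.87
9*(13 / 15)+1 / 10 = 79 / 10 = 7.90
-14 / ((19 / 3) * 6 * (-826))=1 / 2242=0.00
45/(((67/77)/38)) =131670/67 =1965.22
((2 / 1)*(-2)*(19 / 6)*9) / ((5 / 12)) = -1368 / 5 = -273.60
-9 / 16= -0.56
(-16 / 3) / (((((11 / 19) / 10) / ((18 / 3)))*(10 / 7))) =-4256 / 11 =-386.91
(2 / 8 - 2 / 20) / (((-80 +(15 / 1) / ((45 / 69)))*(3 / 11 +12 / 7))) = -77 / 58140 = -0.00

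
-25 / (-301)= 25 / 301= 0.08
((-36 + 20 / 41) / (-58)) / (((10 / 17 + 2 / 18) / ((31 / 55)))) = 3452904 / 6997265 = 0.49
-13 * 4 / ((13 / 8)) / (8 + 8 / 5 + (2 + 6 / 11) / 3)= -1320 / 431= -3.06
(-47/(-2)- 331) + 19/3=-1807/6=-301.17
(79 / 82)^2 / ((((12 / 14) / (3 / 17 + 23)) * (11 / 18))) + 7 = 30219875 / 628694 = 48.07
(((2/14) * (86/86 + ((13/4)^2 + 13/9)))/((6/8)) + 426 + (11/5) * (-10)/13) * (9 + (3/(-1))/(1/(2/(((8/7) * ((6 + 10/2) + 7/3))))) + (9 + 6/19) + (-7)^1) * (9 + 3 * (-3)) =0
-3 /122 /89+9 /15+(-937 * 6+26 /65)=-61032821 /10858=-5621.00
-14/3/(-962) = 7/1443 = 0.00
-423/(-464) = 423/464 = 0.91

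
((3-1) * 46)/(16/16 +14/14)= 46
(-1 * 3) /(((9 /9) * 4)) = -3 /4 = -0.75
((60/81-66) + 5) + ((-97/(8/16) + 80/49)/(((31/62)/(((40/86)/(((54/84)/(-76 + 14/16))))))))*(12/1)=250882.20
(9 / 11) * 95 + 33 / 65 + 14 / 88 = 224207 / 2860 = 78.39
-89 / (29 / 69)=-6141 / 29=-211.76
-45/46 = -0.98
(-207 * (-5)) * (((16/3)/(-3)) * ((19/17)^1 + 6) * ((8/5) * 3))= -1068672/17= -62863.06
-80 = -80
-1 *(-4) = 4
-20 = -20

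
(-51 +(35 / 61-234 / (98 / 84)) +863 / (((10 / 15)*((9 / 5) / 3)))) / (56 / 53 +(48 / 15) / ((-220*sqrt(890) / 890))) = 251541497735*sqrt(890) / 8418725168 +1305168148625 / 601337512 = 3061.81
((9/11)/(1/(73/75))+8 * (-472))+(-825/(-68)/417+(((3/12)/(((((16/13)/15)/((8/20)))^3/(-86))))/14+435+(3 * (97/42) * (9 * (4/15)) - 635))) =-4136.47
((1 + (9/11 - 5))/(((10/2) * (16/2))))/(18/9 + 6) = -7/704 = -0.01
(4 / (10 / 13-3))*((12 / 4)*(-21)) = 3276 / 29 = 112.97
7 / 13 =0.54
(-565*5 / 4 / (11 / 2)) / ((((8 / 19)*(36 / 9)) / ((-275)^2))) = -369015625 / 64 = -5765869.14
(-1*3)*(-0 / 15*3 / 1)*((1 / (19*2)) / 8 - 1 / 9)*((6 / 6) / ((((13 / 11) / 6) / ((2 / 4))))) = 0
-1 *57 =-57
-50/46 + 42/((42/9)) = 182/23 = 7.91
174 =174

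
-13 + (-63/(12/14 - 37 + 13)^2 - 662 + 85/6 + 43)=-1801945/2916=-617.95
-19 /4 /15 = -19 /60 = -0.32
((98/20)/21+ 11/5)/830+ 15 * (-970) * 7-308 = -2543734127/24900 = -102158.00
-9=-9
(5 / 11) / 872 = 5 / 9592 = 0.00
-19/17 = -1.12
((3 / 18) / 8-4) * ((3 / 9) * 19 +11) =-68.97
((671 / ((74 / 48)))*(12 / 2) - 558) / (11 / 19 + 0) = 1443582 / 407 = 3546.88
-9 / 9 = -1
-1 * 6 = -6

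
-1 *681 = -681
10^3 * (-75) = -75000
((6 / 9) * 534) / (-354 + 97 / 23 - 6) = -8188 / 8183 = -1.00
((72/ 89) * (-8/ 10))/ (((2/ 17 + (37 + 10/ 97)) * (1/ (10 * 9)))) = -2849472/ 1820851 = -1.56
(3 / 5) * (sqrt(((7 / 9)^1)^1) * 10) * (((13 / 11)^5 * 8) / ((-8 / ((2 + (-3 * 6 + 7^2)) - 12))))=-15594306 * sqrt(7) / 161051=-256.18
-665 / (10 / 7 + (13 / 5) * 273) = -23275 / 24893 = -0.94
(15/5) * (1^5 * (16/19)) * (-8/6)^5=-10.65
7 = 7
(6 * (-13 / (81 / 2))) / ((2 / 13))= -12.52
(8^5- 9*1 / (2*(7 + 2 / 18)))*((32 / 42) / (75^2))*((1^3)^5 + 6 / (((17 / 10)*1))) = 2713909 / 135000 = 20.10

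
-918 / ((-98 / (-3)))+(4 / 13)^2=-231929 / 8281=-28.01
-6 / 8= -3 / 4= -0.75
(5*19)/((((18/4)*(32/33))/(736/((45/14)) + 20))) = 585409/108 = 5420.45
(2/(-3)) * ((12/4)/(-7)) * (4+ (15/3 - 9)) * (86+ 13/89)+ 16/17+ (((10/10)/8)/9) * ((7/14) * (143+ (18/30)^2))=7408/3825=1.94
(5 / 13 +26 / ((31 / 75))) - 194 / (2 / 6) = -209041 / 403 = -518.71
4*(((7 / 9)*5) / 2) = 70 / 9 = 7.78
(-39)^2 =1521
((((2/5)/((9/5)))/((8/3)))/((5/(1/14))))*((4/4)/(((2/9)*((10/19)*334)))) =57/1870400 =0.00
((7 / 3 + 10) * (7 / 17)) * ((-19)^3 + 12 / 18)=-34829.58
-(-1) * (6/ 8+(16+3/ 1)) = 79/ 4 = 19.75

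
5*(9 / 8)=45 / 8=5.62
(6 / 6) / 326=1 / 326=0.00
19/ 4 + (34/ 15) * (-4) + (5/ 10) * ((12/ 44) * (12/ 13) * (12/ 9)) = -35597/ 8580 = -4.15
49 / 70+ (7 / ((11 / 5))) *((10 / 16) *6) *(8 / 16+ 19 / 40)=21707 / 1760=12.33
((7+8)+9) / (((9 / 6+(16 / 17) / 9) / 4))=29376 / 491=59.83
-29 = -29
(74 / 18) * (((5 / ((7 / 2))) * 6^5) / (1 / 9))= 411017.14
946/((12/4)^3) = 946/27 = 35.04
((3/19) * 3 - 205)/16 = -1943/152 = -12.78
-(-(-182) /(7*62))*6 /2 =-39 /31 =-1.26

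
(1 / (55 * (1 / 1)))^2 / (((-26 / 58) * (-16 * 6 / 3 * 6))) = 29 / 7550400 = 0.00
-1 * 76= -76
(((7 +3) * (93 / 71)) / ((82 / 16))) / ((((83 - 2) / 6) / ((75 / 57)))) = 124000 / 497781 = 0.25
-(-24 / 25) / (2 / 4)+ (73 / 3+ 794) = 61519 / 75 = 820.25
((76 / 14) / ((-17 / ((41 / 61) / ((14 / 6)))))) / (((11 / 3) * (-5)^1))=14022 / 2794715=0.01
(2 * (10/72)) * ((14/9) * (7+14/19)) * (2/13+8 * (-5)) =-888370/6669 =-133.21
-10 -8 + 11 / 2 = -25 / 2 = -12.50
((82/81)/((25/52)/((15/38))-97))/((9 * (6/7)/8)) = -0.01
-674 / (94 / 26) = -8762 / 47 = -186.43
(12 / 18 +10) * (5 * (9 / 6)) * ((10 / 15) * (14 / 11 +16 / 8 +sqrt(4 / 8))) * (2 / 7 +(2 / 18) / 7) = 1520 * sqrt(2) / 189 +12160 / 231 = 64.01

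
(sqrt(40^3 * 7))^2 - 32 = 447968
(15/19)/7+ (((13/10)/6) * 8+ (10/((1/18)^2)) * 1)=6467483/1995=3241.85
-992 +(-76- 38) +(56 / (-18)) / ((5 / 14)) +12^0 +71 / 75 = -250372 / 225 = -1112.76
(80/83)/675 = 16/11205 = 0.00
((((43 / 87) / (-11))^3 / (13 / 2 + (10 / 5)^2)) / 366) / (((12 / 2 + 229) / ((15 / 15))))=-79507 / 791542175265765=-0.00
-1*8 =-8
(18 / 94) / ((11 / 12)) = 108 / 517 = 0.21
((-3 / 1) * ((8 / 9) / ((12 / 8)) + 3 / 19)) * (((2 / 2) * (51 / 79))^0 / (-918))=385 / 156978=0.00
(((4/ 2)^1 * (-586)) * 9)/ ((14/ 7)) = -5274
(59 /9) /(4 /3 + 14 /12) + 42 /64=4721 /1440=3.28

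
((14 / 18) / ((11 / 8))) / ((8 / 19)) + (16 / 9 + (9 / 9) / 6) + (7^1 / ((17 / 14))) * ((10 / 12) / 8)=5817 / 1496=3.89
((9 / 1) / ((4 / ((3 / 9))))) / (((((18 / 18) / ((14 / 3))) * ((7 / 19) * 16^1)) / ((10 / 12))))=0.49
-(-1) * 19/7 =19/7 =2.71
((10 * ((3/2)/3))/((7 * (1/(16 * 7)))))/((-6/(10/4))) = -33.33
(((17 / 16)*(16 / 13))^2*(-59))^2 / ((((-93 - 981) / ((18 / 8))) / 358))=-872209803 / 114244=-7634.62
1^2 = 1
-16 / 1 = -16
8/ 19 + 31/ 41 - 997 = -775746/ 779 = -995.82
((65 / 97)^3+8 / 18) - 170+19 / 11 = -15136874020 / 90354627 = -167.53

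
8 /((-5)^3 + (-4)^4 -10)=8 /121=0.07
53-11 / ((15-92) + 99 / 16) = 5475 / 103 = 53.16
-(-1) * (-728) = -728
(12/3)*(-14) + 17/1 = -39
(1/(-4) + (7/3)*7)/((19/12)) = 193/19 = 10.16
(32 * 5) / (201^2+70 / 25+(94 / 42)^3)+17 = 15910749529 / 935708537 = 17.00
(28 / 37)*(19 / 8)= 133 / 74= 1.80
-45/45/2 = -1/2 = -0.50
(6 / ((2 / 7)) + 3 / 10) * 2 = 213 / 5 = 42.60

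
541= 541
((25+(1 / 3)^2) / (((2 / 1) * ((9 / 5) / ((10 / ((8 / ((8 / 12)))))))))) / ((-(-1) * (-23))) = -2825 / 11178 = -0.25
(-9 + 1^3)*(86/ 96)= -43/ 6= -7.17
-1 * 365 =-365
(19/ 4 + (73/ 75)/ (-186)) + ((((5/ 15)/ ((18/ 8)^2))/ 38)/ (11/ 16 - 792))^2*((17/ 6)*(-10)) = 150783426411081667217/ 31778889378146291700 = 4.74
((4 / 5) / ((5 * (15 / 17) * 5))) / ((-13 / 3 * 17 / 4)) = -16 / 8125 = -0.00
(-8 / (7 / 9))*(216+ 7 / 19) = -295992 / 133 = -2225.50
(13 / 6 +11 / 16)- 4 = -55 / 48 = -1.15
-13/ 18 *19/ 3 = -247/ 54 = -4.57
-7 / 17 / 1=-7 / 17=-0.41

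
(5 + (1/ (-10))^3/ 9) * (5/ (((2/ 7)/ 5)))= 314993/ 720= 437.49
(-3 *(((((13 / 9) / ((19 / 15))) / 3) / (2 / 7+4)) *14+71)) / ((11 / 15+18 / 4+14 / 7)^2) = -3706000 / 894691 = -4.14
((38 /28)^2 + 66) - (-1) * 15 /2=14767 /196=75.34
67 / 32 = 2.09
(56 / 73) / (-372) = -14 / 6789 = -0.00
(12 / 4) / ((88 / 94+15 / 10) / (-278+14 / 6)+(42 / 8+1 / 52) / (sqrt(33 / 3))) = 148922647731 / 14177656031219+8072199917223 * sqrt(11) / 14177656031219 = 1.90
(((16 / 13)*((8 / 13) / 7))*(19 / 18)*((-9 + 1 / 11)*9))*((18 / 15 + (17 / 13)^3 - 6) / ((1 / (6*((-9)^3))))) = -2097100793088 / 20421115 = -102692.77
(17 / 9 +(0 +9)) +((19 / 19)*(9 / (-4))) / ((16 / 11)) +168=102149 / 576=177.34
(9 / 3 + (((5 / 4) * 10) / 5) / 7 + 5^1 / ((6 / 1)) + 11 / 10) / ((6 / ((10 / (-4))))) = -1111 / 504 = -2.20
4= 4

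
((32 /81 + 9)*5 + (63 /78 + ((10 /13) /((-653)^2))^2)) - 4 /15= 1182680340256333591 /24889974323616090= 47.52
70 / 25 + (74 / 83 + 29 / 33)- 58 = -731719 / 13695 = -53.43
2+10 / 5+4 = 8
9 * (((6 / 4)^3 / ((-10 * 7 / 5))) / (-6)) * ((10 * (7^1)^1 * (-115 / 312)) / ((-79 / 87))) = 1350675 / 131456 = 10.27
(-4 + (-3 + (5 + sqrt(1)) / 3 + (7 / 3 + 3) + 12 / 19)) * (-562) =-30910 / 57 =-542.28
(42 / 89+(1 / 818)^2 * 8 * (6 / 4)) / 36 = 2342023 / 178656108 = 0.01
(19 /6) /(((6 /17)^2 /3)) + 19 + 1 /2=6895 /72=95.76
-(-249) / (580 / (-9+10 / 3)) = -1411 / 580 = -2.43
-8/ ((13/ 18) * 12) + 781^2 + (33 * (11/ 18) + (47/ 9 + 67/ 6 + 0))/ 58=4139193359/ 6786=609960.71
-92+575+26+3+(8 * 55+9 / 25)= 23809 / 25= 952.36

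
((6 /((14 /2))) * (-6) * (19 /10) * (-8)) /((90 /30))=912 /35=26.06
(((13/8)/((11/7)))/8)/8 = 91/5632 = 0.02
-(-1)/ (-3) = -1/ 3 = -0.33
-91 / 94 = -0.97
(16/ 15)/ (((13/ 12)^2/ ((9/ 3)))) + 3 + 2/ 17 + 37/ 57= 5316826/ 818805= 6.49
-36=-36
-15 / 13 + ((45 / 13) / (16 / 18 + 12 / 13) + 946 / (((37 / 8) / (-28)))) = -583930279 / 101972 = -5726.38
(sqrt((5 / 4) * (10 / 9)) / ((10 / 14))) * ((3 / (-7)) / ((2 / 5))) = -5 * sqrt(2) / 4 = -1.77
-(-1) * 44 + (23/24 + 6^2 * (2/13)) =15755/312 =50.50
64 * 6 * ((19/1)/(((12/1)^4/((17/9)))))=323/486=0.66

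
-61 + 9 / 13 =-784 / 13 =-60.31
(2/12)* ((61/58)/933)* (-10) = -305/162342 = -0.00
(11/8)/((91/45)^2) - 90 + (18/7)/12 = -5925849/66248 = -89.45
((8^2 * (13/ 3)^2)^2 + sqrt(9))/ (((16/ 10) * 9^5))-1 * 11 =164029223/ 38263752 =4.29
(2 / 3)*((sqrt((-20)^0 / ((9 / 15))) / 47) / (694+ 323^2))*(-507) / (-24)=169*sqrt(15) / 177698916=0.00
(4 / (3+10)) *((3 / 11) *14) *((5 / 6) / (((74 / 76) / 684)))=3638880 / 5291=687.75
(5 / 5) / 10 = 1 / 10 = 0.10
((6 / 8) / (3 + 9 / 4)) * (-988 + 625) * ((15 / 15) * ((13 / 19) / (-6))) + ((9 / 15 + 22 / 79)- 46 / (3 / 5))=-22025189 / 315210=-69.87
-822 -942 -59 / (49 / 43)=-88973 / 49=-1815.78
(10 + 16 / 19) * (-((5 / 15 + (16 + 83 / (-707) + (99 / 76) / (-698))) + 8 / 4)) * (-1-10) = 2321916438017 / 1068890676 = 2172.27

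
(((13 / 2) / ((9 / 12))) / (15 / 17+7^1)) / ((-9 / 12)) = -884 / 603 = -1.47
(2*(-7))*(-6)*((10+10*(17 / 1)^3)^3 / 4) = 2491866382824000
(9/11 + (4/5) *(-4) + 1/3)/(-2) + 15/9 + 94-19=4273/55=77.69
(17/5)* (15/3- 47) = -714/5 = -142.80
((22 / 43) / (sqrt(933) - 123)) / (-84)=11 * sqrt(933) / 25637976 +451 / 8545992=0.00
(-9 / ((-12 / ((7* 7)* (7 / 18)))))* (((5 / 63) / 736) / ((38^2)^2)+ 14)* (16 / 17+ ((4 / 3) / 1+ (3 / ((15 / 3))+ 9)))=50207979602083961 / 21132269521920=2375.89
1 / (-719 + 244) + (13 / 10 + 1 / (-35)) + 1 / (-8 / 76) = -27367 / 3325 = -8.23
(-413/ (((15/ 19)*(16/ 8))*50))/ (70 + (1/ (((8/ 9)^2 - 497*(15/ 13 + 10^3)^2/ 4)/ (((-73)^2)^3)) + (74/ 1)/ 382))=10220373555876401897/ 2236933540216714675500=0.00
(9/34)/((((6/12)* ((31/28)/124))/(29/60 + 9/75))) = 15204/425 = 35.77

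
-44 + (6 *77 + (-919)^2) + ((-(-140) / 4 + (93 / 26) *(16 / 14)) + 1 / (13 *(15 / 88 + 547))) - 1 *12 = 3702597821270 / 4381741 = 845006.09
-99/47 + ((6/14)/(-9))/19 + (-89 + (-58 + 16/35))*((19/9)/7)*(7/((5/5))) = -12516709/40185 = -311.48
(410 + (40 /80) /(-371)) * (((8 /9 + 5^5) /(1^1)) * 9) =1222656161 /106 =11534492.08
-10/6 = -5/3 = -1.67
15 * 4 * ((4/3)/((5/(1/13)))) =16/13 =1.23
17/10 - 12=-103/10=-10.30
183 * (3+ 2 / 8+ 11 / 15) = 14579 / 20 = 728.95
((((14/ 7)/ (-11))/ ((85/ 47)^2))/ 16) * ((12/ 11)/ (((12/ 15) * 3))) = -2209/ 1398760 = -0.00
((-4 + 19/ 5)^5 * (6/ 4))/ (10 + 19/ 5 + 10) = -0.00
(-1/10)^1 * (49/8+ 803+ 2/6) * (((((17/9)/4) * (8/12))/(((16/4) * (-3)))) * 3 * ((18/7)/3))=330259/60480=5.46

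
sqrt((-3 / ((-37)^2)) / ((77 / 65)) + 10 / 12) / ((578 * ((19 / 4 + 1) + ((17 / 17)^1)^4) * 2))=sqrt(242963490) / 133384482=0.00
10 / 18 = 0.56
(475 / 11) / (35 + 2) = 475 / 407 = 1.17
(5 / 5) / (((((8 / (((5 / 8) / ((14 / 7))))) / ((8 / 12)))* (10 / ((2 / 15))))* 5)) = 1 / 14400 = 0.00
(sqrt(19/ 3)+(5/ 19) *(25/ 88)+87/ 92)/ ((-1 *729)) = -0.00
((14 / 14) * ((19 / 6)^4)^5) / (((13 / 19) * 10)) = 1502648008.20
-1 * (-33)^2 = -1089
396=396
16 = 16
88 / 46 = 1.91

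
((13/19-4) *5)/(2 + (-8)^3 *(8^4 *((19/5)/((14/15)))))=0.00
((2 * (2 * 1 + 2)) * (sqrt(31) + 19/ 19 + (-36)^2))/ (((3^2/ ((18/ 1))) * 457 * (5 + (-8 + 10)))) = 16 * sqrt(31)/ 3199 + 20752/ 3199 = 6.51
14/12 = 1.17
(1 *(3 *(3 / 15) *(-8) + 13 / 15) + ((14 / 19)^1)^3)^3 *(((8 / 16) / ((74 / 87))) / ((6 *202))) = -1393113532942423069 / 65117732036406642000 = -0.02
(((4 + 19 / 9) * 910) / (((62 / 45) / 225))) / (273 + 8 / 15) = 38390625 / 11563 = 3320.13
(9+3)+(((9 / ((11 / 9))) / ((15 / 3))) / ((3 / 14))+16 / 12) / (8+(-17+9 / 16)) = 245636 / 22275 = 11.03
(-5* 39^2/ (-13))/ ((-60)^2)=13/ 80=0.16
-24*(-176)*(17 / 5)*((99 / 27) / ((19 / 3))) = 789888 / 95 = 8314.61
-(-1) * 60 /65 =12 /13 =0.92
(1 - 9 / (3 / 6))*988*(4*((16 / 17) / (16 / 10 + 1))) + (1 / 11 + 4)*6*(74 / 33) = -2936060 / 121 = -24264.96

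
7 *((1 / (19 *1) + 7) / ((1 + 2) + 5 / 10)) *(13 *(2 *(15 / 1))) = 104520 / 19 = 5501.05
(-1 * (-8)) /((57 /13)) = 104 /57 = 1.82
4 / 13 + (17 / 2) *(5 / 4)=1137 / 104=10.93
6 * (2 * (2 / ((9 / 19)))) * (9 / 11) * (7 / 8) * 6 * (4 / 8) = 1197 / 11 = 108.82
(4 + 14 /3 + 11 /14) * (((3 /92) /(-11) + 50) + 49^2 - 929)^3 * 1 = 1450686147182109433657 /43530216576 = 33325957490.92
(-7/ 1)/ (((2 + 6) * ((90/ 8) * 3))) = -0.03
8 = 8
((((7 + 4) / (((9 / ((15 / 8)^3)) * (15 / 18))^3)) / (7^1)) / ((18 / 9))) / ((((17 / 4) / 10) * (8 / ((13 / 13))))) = 626484375 / 3992977408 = 0.16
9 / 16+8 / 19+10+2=3947 / 304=12.98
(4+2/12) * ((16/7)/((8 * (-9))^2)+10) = 567025/13608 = 41.67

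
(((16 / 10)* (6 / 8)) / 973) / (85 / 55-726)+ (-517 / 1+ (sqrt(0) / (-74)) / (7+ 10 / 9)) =-20043668711 / 38769185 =-517.00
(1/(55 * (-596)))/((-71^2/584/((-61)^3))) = -33139226/41310995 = -0.80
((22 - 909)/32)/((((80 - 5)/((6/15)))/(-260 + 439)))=-158773/6000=-26.46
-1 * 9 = -9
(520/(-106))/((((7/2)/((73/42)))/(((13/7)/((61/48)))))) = -3947840/1108919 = -3.56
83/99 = 0.84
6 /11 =0.55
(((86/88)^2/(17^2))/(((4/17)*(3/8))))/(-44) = -1849/2172192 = -0.00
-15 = -15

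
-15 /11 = -1.36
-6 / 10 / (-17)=3 / 85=0.04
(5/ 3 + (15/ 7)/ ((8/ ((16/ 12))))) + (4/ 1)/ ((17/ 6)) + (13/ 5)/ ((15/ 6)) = 79889/ 17850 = 4.48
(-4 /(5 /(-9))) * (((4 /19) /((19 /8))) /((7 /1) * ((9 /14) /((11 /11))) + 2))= 2304 /23465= 0.10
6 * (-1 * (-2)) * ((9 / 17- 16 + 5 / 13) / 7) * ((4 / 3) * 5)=-266720 / 1547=-172.41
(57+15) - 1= 71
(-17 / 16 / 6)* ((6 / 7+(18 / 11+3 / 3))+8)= -5015 / 2464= -2.04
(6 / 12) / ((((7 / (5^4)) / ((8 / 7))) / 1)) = 51.02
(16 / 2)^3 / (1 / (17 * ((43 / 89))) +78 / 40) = 7485440 / 30289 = 247.13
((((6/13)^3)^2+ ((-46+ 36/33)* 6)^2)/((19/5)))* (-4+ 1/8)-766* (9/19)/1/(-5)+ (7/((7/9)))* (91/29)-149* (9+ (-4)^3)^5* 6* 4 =2895863100470608335554109/1609040914195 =1799744851062.04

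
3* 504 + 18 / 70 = 52929 / 35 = 1512.26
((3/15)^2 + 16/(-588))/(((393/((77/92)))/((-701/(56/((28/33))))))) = -32947/113891400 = -0.00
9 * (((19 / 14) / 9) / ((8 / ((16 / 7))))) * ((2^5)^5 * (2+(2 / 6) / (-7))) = 25402237.64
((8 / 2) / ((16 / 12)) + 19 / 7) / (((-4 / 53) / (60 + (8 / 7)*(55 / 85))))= -3830840 / 833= -4598.85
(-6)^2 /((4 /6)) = 54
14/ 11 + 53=597/ 11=54.27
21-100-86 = -165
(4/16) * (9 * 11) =99/4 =24.75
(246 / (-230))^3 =-1860867 / 1520875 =-1.22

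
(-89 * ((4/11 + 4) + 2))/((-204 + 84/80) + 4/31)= 3862600/1383239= 2.79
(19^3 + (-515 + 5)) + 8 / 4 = 6351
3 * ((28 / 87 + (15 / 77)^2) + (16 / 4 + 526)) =273571777 / 171941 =1591.08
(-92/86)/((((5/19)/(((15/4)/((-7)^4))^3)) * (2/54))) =-7964325/19045611188576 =-0.00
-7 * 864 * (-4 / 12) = 2016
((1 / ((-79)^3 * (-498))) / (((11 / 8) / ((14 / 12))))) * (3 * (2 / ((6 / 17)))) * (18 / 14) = 34 / 450144607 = 0.00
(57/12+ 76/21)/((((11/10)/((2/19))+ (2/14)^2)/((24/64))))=24605/82088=0.30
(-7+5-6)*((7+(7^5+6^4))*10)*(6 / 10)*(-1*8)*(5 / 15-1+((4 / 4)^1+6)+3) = 64906240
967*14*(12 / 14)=11604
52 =52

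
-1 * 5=-5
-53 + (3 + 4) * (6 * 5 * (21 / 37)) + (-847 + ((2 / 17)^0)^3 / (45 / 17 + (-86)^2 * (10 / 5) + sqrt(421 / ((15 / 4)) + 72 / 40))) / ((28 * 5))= 295587065128147871 / 4915049017792480 - 289 * sqrt(25665) / 132839162643040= 60.14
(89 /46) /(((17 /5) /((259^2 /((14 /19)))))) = 81024265 /1564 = 51805.80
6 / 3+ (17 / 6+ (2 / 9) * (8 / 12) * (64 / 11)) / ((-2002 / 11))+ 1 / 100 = 1344388 / 675675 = 1.99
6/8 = 0.75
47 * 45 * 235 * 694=344935350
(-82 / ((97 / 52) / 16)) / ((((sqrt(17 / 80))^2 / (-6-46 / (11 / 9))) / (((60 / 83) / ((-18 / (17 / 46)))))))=-4366336000 / 2036903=-2143.62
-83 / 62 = -1.34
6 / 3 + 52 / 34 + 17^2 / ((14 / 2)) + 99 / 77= 46.10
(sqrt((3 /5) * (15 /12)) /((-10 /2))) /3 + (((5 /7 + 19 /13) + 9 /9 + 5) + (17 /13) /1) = 863 /91-sqrt(3) /30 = 9.43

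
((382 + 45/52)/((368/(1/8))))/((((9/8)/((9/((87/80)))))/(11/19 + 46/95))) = 2010809/1976988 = 1.02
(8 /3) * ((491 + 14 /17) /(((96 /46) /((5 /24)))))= 106835 /816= 130.93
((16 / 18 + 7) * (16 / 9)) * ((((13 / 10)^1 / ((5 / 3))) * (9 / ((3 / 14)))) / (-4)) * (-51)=439348 / 75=5857.97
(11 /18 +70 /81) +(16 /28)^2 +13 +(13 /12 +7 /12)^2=139547 /7938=17.58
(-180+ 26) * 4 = -616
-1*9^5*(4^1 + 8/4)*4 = -1417176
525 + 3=528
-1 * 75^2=-5625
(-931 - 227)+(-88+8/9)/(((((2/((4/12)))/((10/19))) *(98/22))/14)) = -606374/513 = -1182.02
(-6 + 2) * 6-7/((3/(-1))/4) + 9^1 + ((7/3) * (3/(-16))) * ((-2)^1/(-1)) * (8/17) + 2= -208/51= -4.08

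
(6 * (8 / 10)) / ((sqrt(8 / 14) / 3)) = 36 * sqrt(7) / 5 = 19.05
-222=-222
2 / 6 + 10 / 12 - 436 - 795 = -7379 / 6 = -1229.83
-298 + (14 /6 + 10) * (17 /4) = -2947 /12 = -245.58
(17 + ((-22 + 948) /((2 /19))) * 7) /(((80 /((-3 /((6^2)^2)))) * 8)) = -1711 /7680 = -0.22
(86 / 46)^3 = 79507 / 12167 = 6.53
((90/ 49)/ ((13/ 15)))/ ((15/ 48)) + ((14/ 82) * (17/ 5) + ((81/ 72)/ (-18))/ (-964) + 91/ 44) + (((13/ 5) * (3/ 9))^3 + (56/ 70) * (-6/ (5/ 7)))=50271079546921/ 14955012072000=3.36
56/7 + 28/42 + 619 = 1883/3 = 627.67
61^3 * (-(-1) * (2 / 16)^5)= 226981 / 32768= 6.93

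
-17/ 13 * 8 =-136/ 13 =-10.46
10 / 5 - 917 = -915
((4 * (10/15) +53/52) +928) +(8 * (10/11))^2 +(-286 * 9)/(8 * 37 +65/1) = 6660563159/6814236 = 977.45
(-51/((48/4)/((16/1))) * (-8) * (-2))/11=-1088/11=-98.91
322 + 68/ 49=15846/ 49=323.39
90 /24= 15 /4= 3.75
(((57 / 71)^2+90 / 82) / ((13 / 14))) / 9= 560084 / 2686853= 0.21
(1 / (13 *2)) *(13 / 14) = 1 / 28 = 0.04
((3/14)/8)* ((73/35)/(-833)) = -219/3265360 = -0.00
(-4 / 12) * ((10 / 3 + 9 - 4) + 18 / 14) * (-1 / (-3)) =-202 / 189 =-1.07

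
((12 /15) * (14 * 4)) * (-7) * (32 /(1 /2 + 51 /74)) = -464128 /55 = -8438.69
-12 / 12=-1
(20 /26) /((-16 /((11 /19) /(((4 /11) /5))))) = -3025 /7904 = -0.38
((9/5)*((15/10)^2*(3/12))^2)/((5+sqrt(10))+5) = 81/1280 - 81*sqrt(10)/12800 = 0.04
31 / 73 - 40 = -2889 / 73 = -39.58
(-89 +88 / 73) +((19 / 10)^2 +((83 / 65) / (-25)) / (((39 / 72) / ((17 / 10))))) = -2601405219 / 30842500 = -84.34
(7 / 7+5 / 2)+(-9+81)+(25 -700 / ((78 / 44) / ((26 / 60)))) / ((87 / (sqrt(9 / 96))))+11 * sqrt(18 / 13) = -1315 * sqrt(6) / 6264+33 * sqrt(26) / 13+151 / 2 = 87.93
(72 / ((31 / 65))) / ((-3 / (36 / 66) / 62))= -18720 / 11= -1701.82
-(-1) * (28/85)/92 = 7/1955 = 0.00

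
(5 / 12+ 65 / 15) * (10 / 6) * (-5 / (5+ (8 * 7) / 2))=-1.20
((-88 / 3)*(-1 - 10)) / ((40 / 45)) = 363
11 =11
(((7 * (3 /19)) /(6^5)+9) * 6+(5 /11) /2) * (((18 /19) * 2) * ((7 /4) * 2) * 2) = 34273043 /47652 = 719.24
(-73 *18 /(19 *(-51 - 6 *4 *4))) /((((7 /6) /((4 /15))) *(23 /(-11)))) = -38544 /749455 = -0.05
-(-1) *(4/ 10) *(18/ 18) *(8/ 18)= 0.18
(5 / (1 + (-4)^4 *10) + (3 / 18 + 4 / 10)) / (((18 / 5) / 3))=43687 / 92196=0.47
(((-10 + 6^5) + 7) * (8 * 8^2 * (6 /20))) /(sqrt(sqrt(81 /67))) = 1989888 * 67^(1 /4) /5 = 1138616.12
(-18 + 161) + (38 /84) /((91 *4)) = 2186203 /15288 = 143.00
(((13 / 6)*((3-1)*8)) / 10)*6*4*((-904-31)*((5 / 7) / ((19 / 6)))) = -2333760 / 133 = -17547.07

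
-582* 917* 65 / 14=-2477865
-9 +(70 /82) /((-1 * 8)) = -2987 /328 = -9.11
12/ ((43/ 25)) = 6.98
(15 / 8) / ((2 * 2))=15 / 32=0.47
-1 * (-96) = 96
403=403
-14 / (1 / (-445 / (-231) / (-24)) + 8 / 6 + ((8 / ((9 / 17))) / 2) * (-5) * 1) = 28035 / 97928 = 0.29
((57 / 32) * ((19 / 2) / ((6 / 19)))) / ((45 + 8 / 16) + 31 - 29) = 361 / 320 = 1.13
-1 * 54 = -54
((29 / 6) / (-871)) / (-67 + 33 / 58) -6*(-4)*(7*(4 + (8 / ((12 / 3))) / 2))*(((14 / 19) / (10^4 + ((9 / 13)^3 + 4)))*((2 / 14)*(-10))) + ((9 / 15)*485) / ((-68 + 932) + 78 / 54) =1159972671685688960 / 4678362050506551069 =0.25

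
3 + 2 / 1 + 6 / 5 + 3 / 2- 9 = -13 / 10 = -1.30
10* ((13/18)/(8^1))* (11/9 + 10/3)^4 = 183674465/472392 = 388.82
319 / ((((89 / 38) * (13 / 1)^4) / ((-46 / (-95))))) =29348 / 12709645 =0.00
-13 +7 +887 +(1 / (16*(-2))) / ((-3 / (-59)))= 84517 / 96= 880.39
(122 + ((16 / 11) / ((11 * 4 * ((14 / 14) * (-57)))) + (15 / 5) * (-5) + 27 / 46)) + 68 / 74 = 108.51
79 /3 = 26.33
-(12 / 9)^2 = -16 / 9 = -1.78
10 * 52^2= 27040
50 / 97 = 0.52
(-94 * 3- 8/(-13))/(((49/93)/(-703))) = 239156382/637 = 375441.73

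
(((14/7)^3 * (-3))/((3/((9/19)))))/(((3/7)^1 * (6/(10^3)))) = -28000/19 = -1473.68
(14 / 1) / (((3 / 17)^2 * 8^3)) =2023 / 2304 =0.88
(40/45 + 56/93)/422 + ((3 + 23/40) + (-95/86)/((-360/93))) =782476217/202509360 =3.86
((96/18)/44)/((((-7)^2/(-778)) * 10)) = -1556/8085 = -0.19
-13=-13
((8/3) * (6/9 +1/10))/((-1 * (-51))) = 92/2295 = 0.04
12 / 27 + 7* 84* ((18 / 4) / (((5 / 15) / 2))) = 142888 / 9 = 15876.44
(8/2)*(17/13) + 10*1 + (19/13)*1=217/13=16.69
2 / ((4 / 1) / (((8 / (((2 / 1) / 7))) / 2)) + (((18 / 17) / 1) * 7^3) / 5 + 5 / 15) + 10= 1311160 / 130759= 10.03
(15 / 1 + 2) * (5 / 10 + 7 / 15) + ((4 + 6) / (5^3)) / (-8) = 4927 / 300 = 16.42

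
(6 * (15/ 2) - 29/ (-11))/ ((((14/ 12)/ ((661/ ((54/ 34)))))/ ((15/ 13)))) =58881880/ 3003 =19607.69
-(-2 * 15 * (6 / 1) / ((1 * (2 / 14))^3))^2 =-3811827600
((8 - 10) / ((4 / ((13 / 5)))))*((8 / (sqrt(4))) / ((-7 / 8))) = 208 / 35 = 5.94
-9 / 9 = -1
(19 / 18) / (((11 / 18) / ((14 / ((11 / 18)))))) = 4788 / 121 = 39.57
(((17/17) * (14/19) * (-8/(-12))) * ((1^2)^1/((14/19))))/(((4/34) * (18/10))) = 85/27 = 3.15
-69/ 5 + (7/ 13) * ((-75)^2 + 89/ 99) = 19404937/ 6435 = 3015.53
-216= -216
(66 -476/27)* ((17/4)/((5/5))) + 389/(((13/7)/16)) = 2496985/702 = 3556.96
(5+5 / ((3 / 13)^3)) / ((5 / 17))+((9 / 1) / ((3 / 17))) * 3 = 41939 / 27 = 1553.30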